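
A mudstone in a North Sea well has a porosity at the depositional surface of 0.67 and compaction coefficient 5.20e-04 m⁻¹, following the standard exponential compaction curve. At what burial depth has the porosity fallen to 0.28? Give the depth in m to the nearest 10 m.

Working in km (1 km = 1000 m; k in km⁻¹ = k in m⁻¹ × 1000):
Invert Athy's law: z = ln(n₀/n) / k
z = ln(0.67/0.28) / 0.52 = ln(2.393) / 0.52 = 0.8725 / 0.52 = 1.678 km

1680 m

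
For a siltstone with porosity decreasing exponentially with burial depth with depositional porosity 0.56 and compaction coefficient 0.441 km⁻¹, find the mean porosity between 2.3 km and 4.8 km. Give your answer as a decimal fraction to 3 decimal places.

⟨φ⟩ = (1/(d₂−d₁)) ∫ φ₀ e^(−cd) dd = φ₀·(e^(−c·d₁) − e^(−c·d₂)) / (c·(d₂−d₁))
e^(−0.441×2.3) = 0.3627; e^(−0.441×4.8) = 0.1204
⟨φ⟩ = 0.56 × (0.3627 − 0.1204) / (0.441 × 2.5) = 0.56 × 0.2197 = 0.1230

0.123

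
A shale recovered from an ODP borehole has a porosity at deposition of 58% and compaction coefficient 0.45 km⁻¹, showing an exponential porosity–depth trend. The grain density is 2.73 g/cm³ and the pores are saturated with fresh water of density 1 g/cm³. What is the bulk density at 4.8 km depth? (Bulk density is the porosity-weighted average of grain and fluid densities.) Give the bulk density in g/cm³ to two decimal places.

2.61 g/cm³

Porosity at depth: phi = 0.58·exp(−0.45×4.8) = 0.58×0.1153 = 0.0669
Bulk density: ρ_b = (1−phi)ρ_g + phi·ρ_f = 0.9331×2.73 + 0.0669×1
       = 2.547 + 0.067 = 2.614 g/cm³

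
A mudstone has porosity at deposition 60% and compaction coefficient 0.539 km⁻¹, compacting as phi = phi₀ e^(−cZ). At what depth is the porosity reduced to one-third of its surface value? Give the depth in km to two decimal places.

2.04 km

phi/phi₀ = 1/3 ⇒ exp(−c·Z) = 1/3 ⇒ Z = ln(3) / c
Z = 1.0986 / 0.539 = 2.038 km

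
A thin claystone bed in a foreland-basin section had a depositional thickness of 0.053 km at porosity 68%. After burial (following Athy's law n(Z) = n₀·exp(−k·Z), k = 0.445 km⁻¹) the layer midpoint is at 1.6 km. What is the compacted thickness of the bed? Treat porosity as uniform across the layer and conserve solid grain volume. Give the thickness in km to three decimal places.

0.025 km

Porosity at 1.6 km: n = 0.68·exp(−0.445×1.6) = 0.3337
Solid-volume conservation: h(1−n) = h₀(1−n₀) ⇒ h = h₀·(1−n₀)/(1−n)
h = 0.053 × (1 − 0.68)/(1 − 0.3337) = 0.053 × 0.4802 = 0.0255 km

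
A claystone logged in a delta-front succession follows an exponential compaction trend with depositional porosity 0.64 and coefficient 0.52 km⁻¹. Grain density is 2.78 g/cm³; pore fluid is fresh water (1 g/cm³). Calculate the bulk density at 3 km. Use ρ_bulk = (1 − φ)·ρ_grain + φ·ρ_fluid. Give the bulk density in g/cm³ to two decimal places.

2.54 g/cm³

Porosity at depth: phi = 0.64·exp(−0.52×3) = 0.64×0.2101 = 0.1345
Bulk density: ρ_b = (1−phi)ρ_g + phi·ρ_f = 0.8655×2.78 + 0.1345×1
       = 2.406 + 0.134 = 2.541 g/cm³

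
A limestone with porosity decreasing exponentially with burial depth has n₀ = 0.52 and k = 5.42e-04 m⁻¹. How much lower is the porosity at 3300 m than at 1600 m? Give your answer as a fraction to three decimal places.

0.132

Working in km (1 km = 1000 m; k in km⁻¹ = k in m⁻¹ × 1000):
n(1.6) = 0.52·e^(−0.542×1.6) = 0.2185
n(3.3) = 0.52·e^(−0.542×3.3) = 0.0869
Δn = 0.2185 − 0.0869 = 0.1315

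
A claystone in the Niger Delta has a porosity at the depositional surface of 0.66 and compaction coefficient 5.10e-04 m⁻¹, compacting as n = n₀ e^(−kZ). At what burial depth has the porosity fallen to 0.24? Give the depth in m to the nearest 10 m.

Working in km (1 km = 1000 m; k in km⁻¹ = k in m⁻¹ × 1000):
Invert Athy's law: Z = ln(n₀/n) / k
Z = ln(0.66/0.24) / 0.51 = ln(2.75) / 0.51 = 1.0116 / 0.51 = 1.984 km

1980 m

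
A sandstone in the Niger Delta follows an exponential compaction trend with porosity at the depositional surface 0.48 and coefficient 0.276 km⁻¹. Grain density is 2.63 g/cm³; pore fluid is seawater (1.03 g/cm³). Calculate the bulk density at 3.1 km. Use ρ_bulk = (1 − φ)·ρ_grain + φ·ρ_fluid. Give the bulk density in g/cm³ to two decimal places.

Porosity at depth: φ = 0.48·exp(−0.276×3.1) = 0.48×0.4250 = 0.2040
Bulk density: ρ_b = (1−φ)ρ_g + φ·ρ_f = 0.7960×2.63 + 0.2040×1.03
       = 2.093 + 0.210 = 2.304 g/cm³

2.30 g/cm³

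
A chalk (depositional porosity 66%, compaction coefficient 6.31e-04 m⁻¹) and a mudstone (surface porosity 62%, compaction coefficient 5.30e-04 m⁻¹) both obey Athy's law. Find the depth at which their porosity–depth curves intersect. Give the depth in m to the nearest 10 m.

620 m

Working in km (1 km = 1000 m; k in km⁻¹ = k in m⁻¹ × 1000):
Set φ₀ₐ e^(−kₐZ) = φ₀ᵦ e^(−kᵦZ) ⇒ ln(φ₀ₐ/φ₀ᵦ) = (kₐ − kᵦ)·Z
Z = ln(0.66/0.62) / (0.631 − 0.53) = 0.0625 / 0.101 = 0.619 km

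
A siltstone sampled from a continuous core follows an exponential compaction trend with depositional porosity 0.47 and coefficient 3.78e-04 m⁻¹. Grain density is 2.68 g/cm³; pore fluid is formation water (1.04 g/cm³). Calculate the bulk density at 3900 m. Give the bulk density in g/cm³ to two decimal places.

Working in km (1 km = 1000 m; β in km⁻¹ = β in m⁻¹ × 1000):
Porosity at depth: n = 0.47·exp(−0.378×3.9) = 0.47×0.2290 = 0.1076
Bulk density: ρ_b = (1−n)ρ_g + n·ρ_f = 0.8924×2.68 + 0.1076×1.04
       = 2.392 + 0.112 = 2.504 g/cm³

2.50 g/cm³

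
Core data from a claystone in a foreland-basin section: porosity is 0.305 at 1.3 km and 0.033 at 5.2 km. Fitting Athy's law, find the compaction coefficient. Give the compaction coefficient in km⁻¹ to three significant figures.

0.570 km⁻¹

Athy: φ(Z) = φ₀ e^(−cZ) ⇒ φ₁/φ₂ = e^{c(Z₂−Z₁)} ⇒ c = ln(φ₁/φ₂)/(Z₂−Z₁)
c = ln(0.305/0.033) / (5.2 − 1.3) = ln(9.242) / 3.9 = 2.2238 / 3.9 = 0.5702 km⁻¹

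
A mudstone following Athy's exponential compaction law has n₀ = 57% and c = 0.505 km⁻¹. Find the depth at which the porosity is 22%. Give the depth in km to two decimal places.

1.89 km

Invert Athy's law: Z = ln(n₀/n) / c
Z = ln(0.57/0.22) / 0.505 = ln(2.591) / 0.505 = 0.9520 / 0.505 = 1.885 km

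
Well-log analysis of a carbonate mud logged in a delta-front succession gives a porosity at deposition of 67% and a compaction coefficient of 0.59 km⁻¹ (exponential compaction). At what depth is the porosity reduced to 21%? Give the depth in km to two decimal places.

Invert Athy's law: d = ln(phi₀/phi) / β
d = ln(0.67/0.21) / 0.59 = ln(3.19) / 0.59 = 1.1602 / 0.59 = 1.966 km

1.97 km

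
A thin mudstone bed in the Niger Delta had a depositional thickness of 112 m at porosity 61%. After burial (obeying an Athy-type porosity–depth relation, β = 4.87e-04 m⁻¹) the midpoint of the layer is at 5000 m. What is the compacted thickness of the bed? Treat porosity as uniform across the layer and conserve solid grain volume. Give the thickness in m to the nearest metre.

46 m

Working in km (1 km = 1000 m; β in km⁻¹ = β in m⁻¹ × 1000):
Porosity at 5 km: n = 0.61·exp(−0.487×5) = 0.0534
Solid-volume conservation: h(1−n) = h₀(1−n₀) ⇒ h = h₀·(1−n₀)/(1−n)
h = 0.112 × (1 − 0.61)/(1 − 0.0534) = 0.112 × 0.4120 = 0.0461 km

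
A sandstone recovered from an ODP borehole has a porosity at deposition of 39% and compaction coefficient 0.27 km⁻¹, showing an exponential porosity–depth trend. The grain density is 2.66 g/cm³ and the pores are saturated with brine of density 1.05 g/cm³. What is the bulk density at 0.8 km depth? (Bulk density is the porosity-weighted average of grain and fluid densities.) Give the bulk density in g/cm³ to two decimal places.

Porosity at depth: φ = 0.39·exp(−0.27×0.8) = 0.39×0.8057 = 0.3142
Bulk density: ρ_b = (1−φ)ρ_g + φ·ρ_f = 0.6858×2.66 + 0.3142×1.05
       = 1.824 + 0.330 = 2.154 g/cm³

2.15 g/cm³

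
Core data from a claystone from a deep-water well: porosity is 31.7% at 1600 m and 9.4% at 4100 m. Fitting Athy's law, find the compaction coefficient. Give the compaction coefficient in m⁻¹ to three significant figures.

0.000486 m⁻¹

Working in km (1 km = 1000 m; c in km⁻¹ = c in m⁻¹ × 1000):
Athy: n(d) = n₀ e^(−cd) ⇒ n₁/n₂ = e^{c(d₂−d₁)} ⇒ c = ln(n₁/n₂)/(d₂−d₁)
c = ln(0.317/0.094) / (4.1 − 1.6) = ln(3.372) / 2.5 = 1.2156 / 2.5 = 0.4862 km⁻¹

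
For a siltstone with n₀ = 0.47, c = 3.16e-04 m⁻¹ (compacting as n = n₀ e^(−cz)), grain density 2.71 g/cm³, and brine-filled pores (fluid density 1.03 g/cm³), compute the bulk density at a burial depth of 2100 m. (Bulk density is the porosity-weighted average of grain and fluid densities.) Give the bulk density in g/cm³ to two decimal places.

2.30 g/cm³

Working in km (1 km = 1000 m; c in km⁻¹ = c in m⁻¹ × 1000):
Porosity at depth: n = 0.47·exp(−0.316×2.1) = 0.47×0.5150 = 0.2420
Bulk density: ρ_b = (1−n)ρ_g + n·ρ_f = 0.7580×2.71 + 0.2420×1.03
       = 2.054 + 0.249 = 2.303 g/cm³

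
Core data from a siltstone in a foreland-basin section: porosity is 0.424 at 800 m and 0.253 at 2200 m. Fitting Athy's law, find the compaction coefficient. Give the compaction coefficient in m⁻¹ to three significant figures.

Working in km (1 km = 1000 m; c in km⁻¹ = c in m⁻¹ × 1000):
Athy: phi(d) = phi₀ e^(−cd) ⇒ phi₁/phi₂ = e^{c(d₂−d₁)} ⇒ c = ln(phi₁/phi₂)/(d₂−d₁)
c = ln(0.424/0.253) / (2.2 − 0.8) = ln(1.676) / 1.4 = 0.5163 / 1.4 = 0.3688 km⁻¹

0.000369 m⁻¹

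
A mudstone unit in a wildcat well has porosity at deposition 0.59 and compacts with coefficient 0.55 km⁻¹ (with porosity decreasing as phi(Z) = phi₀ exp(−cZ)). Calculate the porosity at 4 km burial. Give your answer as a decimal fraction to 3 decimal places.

0.065

phi = phi₀·exp(−c·Z) = 0.59 × exp(−0.55 × 4) = 0.59 × exp(−2.2)
  = 0.59 × 0.1108 = 0.0654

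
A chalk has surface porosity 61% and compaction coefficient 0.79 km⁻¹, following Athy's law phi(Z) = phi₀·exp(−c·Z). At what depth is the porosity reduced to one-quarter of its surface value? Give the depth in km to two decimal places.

1.75 km

phi/phi₀ = 1/4 ⇒ exp(−c·Z) = 1/4 ⇒ Z = ln(4) / c
Z = 1.3863 / 0.79 = 1.755 km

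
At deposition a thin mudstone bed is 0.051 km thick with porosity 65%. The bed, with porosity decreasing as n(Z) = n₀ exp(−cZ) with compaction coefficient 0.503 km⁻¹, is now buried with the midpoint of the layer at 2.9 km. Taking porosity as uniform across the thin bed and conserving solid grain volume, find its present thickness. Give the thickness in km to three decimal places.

0.021 km

Porosity at 2.9 km: n = 0.65·exp(−0.503×2.9) = 0.1511
Solid-volume conservation: h(1−n) = h₀(1−n₀) ⇒ h = h₀·(1−n₀)/(1−n)
h = 0.051 × (1 − 0.65)/(1 − 0.1511) = 0.051 × 0.4123 = 0.0210 km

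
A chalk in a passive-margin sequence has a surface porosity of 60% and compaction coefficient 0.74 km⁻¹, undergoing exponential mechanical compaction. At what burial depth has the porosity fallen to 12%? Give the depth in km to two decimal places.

Invert Athy's law: d = ln(φ₀/φ) / c
d = ln(0.6/0.12) / 0.74 = ln(5) / 0.74 = 1.6094 / 0.74 = 2.175 km

2.17 km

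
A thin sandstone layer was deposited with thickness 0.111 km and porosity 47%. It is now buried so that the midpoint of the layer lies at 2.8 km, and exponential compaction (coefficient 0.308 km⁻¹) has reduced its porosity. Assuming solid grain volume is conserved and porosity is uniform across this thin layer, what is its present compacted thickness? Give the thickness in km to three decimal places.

Porosity at 2.8 km: n = 0.47·exp(−0.308×2.8) = 0.1984
Solid-volume conservation: h(1−n) = h₀(1−n₀) ⇒ h = h₀·(1−n₀)/(1−n)
h = 0.111 × (1 − 0.47)/(1 − 0.1984) = 0.111 × 0.6612 = 0.0734 km

0.073 km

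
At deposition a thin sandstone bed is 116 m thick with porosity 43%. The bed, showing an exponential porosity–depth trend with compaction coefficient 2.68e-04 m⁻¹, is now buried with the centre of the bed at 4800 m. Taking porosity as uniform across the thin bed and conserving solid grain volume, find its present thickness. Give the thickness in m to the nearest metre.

Working in km (1 km = 1000 m; k in km⁻¹ = k in m⁻¹ × 1000):
Porosity at 4.8 km: φ = 0.43·exp(−0.268×4.8) = 0.1188
Solid-volume conservation: h(1−φ) = h₀(1−φ₀) ⇒ h = h₀·(1−φ₀)/(1−φ)
h = 0.116 × (1 − 0.43)/(1 − 0.1188) = 0.116 × 0.6468 = 0.0750 km

75 m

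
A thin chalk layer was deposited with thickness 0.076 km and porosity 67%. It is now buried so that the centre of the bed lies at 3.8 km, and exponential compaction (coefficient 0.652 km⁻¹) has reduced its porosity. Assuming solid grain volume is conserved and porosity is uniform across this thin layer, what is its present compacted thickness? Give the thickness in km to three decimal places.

Porosity at 3.8 km: φ = 0.67·exp(−0.652×3.8) = 0.0562
Solid-volume conservation: h(1−φ) = h₀(1−φ₀) ⇒ h = h₀·(1−φ₀)/(1−φ)
h = 0.076 × (1 − 0.67)/(1 − 0.0562) = 0.076 × 0.3497 = 0.0266 km

0.027 km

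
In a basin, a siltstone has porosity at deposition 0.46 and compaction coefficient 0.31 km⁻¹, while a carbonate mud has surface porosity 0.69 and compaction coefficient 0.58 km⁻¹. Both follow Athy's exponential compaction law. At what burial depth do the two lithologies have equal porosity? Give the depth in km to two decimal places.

1.50 km

Set n₀ₐ e^(−kₐZ) = n₀ᵦ e^(−kᵦZ) ⇒ ln(n₀ₐ/n₀ᵦ) = (kₐ − kᵦ)·Z
Z = ln(0.46/0.69) / (0.31 − 0.58) = -0.4055 / -0.27 = 1.502 km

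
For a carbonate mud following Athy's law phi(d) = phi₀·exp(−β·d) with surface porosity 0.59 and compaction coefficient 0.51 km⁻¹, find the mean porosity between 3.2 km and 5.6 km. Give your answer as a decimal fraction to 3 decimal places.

0.067

⟨phi⟩ = (1/(d₂−d₁)) ∫ phi₀ e^(−βd) dd = phi₀·(e^(−β·d₁) − e^(−β·d₂)) / (β·(d₂−d₁))
e^(−0.51×3.2) = 0.1955; e^(−0.51×5.6) = 0.0575
⟨phi⟩ = 0.59 × (0.1955 − 0.0575) / (0.51 × 2.4) = 0.59 × 0.1128 = 0.0665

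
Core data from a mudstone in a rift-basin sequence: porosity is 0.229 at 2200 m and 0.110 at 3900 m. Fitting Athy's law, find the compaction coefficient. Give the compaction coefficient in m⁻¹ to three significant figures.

0.000431 m⁻¹

Working in km (1 km = 1000 m; k in km⁻¹ = k in m⁻¹ × 1000):
Athy: phi(d) = phi₀ e^(−kd) ⇒ phi₁/phi₂ = e^{k(d₂−d₁)} ⇒ k = ln(phi₁/phi₂)/(d₂−d₁)
k = ln(0.229/0.11) / (3.9 − 2.2) = ln(2.082) / 1.7 = 0.7332 / 1.7 = 0.4313 km⁻¹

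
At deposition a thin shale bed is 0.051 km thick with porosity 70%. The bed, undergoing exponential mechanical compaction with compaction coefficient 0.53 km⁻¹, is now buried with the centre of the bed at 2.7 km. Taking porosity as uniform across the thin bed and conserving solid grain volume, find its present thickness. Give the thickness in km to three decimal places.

0.018 km

Porosity at 2.7 km: phi = 0.7·exp(−0.53×2.7) = 0.1673
Solid-volume conservation: h(1−phi) = h₀(1−phi₀) ⇒ h = h₀·(1−phi₀)/(1−phi)
h = 0.051 × (1 − 0.7)/(1 − 0.1673) = 0.051 × 0.3603 = 0.0184 km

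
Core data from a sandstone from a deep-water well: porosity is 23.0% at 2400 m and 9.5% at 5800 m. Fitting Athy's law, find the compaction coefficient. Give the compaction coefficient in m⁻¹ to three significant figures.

0.000260 m⁻¹

Working in km (1 km = 1000 m; β in km⁻¹ = β in m⁻¹ × 1000):
Athy: φ(Z) = φ₀ e^(−βZ) ⇒ φ₁/φ₂ = e^{β(Z₂−Z₁)} ⇒ β = ln(φ₁/φ₂)/(Z₂−Z₁)
β = ln(0.23/0.095) / (5.8 − 2.4) = ln(2.421) / 3.4 = 0.8842 / 3.4 = 0.2601 km⁻¹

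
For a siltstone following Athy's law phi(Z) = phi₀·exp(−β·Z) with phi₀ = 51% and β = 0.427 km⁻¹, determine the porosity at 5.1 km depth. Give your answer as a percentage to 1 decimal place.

5.8%

phi = phi₀·exp(−β·Z) = 0.51 × exp(−0.427 × 5.1) = 0.51 × exp(−2.178)
  = 0.51 × 0.1133 = 0.0578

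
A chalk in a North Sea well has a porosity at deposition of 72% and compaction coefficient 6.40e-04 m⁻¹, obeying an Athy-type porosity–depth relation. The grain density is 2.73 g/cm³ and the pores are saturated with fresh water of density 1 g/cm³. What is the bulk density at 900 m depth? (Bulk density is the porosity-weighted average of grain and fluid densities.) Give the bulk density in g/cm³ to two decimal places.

Working in km (1 km = 1000 m; k in km⁻¹ = k in m⁻¹ × 1000):
Porosity at depth: φ = 0.72·exp(−0.64×0.9) = 0.72×0.5621 = 0.4047
Bulk density: ρ_b = (1−φ)ρ_g + φ·ρ_f = 0.5953×2.73 + 0.4047×1
       = 1.625 + 0.405 = 2.030 g/cm³

2.03 g/cm³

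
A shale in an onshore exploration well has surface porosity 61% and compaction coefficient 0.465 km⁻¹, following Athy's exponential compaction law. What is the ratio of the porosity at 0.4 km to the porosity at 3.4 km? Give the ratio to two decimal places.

phi(z₁)/phi(z₂) = e^(−β·z₁)/e^(−β·z₂) = e^{β(z₂−z₁)}
= exp(0.465 × 3) = exp(1.395) = 4.0350

4.03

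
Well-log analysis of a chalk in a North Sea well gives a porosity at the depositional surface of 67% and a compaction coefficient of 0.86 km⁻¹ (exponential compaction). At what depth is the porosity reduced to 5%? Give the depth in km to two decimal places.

Invert Athy's law: z = ln(n₀/n) / k
z = ln(0.67/0.05) / 0.86 = ln(13.4) / 0.86 = 2.5953 / 0.86 = 3.018 km

3.02 km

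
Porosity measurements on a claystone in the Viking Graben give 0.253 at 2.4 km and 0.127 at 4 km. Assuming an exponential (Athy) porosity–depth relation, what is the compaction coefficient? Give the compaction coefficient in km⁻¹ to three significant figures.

0.431 km⁻¹

Athy: n(d) = n₀ e^(−cd) ⇒ n₁/n₂ = e^{c(d₂−d₁)} ⇒ c = ln(n₁/n₂)/(d₂−d₁)
c = ln(0.253/0.127) / (4 − 2.4) = ln(1.992) / 1.6 = 0.6892 / 1.6 = 0.4308 km⁻¹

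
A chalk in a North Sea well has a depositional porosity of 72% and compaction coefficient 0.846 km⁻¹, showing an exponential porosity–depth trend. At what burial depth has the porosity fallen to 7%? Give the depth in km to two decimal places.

Invert Athy's law: Z = ln(phi₀/phi) / c
Z = ln(0.72/0.07) / 0.846 = ln(10.29) / 0.846 = 2.3308 / 0.846 = 2.755 km

2.76 km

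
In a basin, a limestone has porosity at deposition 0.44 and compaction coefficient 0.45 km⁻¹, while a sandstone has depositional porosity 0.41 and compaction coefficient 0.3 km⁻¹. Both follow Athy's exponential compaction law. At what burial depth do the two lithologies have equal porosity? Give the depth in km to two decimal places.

Set φ₀ₐ e^(−βₐz) = φ₀ᵦ e^(−βᵦz) ⇒ ln(φ₀ₐ/φ₀ᵦ) = (βₐ − βᵦ)·z
z = ln(0.44/0.41) / (0.45 − 0.3) = 0.0706 / 0.15 = 0.471 km

0.47 km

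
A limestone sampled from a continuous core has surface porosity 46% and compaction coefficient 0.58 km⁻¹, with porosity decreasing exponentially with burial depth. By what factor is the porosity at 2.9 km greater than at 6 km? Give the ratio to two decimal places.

6.04

phi(z₁)/phi(z₂) = e^(−β·z₁)/e^(−β·z₂) = e^{β(z₂−z₁)}
= exp(0.58 × 3.1) = exp(1.798) = 6.0376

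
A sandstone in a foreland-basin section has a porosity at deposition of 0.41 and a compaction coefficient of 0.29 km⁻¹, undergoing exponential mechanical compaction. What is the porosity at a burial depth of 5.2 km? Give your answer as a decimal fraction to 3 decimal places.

φ = φ₀·exp(−c·z) = 0.41 × exp(−0.29 × 5.2) = 0.41 × exp(−1.508)
  = 0.41 × 0.2214 = 0.0908

0.091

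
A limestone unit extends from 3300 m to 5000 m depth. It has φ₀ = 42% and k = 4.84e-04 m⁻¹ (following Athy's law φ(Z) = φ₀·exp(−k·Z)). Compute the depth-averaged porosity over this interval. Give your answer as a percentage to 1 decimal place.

5.8%

Working in km (1 km = 1000 m; k in km⁻¹ = k in m⁻¹ × 1000):
⟨φ⟩ = (1/(Z₂−Z₁)) ∫ φ₀ e^(−kZ) dZ = φ₀·(e^(−k·Z₁) − e^(−k·Z₂)) / (k·(Z₂−Z₁))
e^(−0.484×3.3) = 0.2025; e^(−0.484×5) = 0.0889
⟨φ⟩ = 0.42 × (0.2025 − 0.0889) / (0.484 × 1.7) = 0.42 × 0.1380 = 0.0580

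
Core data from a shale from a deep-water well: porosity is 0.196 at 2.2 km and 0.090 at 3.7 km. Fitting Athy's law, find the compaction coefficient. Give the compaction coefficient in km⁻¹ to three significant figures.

Athy: φ(z) = φ₀ e^(−cz) ⇒ φ₁/φ₂ = e^{c(z₂−z₁)} ⇒ c = ln(φ₁/φ₂)/(z₂−z₁)
c = ln(0.196/0.09) / (3.7 − 2.2) = ln(2.178) / 1.5 = 0.7783 / 1.5 = 0.5189 km⁻¹

0.519 km⁻¹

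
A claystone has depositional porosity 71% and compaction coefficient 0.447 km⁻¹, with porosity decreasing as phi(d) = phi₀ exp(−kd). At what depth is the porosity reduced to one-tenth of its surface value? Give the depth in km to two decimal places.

5.15 km

phi/phi₀ = 1/10 ⇒ exp(−k·d) = 1/10 ⇒ d = ln(10) / k
d = 2.3026 / 0.447 = 5.151 km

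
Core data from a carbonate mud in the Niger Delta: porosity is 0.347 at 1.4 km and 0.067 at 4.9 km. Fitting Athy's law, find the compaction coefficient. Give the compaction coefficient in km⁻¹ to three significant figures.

Athy: phi(Z) = phi₀ e^(−kZ) ⇒ phi₁/phi₂ = e^{k(Z₂−Z₁)} ⇒ k = ln(phi₁/phi₂)/(Z₂−Z₁)
k = ln(0.347/0.067) / (4.9 − 1.4) = ln(5.179) / 3.5 = 1.6446 / 3.5 = 0.4699 km⁻¹

0.470 km⁻¹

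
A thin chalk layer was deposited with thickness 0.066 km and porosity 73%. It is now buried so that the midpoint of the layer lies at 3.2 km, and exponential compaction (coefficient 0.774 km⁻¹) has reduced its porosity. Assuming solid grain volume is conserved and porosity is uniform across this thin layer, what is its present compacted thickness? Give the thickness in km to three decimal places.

0.019 km

Porosity at 3.2 km: n = 0.73·exp(−0.774×3.2) = 0.0613
Solid-volume conservation: h(1−n) = h₀(1−n₀) ⇒ h = h₀·(1−n₀)/(1−n)
h = 0.066 × (1 − 0.73)/(1 − 0.0613) = 0.066 × 0.2876 = 0.0190 km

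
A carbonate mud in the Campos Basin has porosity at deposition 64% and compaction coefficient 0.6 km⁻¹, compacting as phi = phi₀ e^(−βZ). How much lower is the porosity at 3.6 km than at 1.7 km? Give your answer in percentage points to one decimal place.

15.7 percentage points

phi(1.7) = 0.64·e^(−0.6×1.7) = 0.2308
phi(3.6) = 0.64·e^(−0.6×3.6) = 0.0738
Δphi = 0.2308 − 0.0738 = 0.1570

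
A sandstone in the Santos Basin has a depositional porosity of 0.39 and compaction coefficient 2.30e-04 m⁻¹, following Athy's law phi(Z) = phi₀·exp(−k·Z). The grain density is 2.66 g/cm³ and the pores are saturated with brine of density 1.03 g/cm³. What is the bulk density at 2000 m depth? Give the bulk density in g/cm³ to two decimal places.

2.26 g/cm³

Working in km (1 km = 1000 m; k in km⁻¹ = k in m⁻¹ × 1000):
Porosity at depth: phi = 0.39·exp(−0.23×2) = 0.39×0.6313 = 0.2462
Bulk density: ρ_b = (1−phi)ρ_g + phi·ρ_f = 0.7538×2.66 + 0.2462×1.03
       = 2.005 + 0.254 = 2.259 g/cm³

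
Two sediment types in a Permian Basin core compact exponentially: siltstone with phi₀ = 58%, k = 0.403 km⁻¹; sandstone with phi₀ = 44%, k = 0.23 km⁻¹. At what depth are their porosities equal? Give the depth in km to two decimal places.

1.60 km

Set phi₀ₐ e^(−kₐZ) = phi₀ᵦ e^(−kᵦZ) ⇒ ln(phi₀ₐ/phi₀ᵦ) = (kₐ − kᵦ)·Z
Z = ln(0.58/0.44) / (0.403 − 0.23) = 0.2763 / 0.173 = 1.597 km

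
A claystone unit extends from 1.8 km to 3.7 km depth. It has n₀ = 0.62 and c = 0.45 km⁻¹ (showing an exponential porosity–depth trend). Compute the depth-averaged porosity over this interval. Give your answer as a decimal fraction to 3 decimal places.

⟨n⟩ = (1/(z₂−z₁)) ∫ n₀ e^(−cz) dz = n₀·(e^(−c·z₁) − e^(−c·z₂)) / (c·(z₂−z₁))
e^(−0.45×1.8) = 0.4449; e^(−0.45×3.7) = 0.1892
⟨n⟩ = 0.62 × (0.4449 − 0.1892) / (0.45 × 1.9) = 0.62 × 0.2990 = 0.1854

0.185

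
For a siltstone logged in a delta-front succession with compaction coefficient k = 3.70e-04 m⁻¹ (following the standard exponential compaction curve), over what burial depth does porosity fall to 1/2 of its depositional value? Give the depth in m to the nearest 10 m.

Working in km (1 km = 1000 m; k in km⁻¹ = k in m⁻¹ × 1000):
phi/phi₀ = 1/2 ⇒ exp(−k·Z) = 1/2 ⇒ Z = ln(2) / k
Z = 0.6931 / 0.37 = 1.873 km

1870 m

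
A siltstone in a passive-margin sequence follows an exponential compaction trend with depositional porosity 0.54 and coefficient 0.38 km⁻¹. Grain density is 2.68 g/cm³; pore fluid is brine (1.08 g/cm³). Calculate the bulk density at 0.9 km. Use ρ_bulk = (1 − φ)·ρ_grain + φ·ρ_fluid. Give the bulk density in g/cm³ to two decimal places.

Porosity at depth: n = 0.54·exp(−0.38×0.9) = 0.54×0.7103 = 0.3836
Bulk density: ρ_b = (1−n)ρ_g + n·ρ_f = 0.6164×2.68 + 0.3836×1.08
       = 1.652 + 0.414 = 2.066 g/cm³

2.07 g/cm³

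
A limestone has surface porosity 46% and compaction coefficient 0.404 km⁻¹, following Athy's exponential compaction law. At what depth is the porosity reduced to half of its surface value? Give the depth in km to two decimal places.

n/n₀ = 1/2 ⇒ exp(−β·z) = 1/2 ⇒ z = ln(2) / β
z = 0.6931 / 0.404 = 1.716 km

1.72 km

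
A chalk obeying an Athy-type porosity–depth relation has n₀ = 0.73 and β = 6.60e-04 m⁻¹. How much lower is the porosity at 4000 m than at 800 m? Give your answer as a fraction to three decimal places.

Working in km (1 km = 1000 m; β in km⁻¹ = β in m⁻¹ × 1000):
n(0.8) = 0.73·e^(−0.66×0.8) = 0.4305
n(4) = 0.73·e^(−0.66×4) = 0.0521
Δn = 0.4305 − 0.0521 = 0.3784

0.378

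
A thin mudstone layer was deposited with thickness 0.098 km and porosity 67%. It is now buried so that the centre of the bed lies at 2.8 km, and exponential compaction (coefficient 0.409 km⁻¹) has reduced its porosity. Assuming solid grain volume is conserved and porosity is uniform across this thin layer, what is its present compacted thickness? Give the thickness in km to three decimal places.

Porosity at 2.8 km: phi = 0.67·exp(−0.409×2.8) = 0.2132
Solid-volume conservation: h(1−phi) = h₀(1−phi₀) ⇒ h = h₀·(1−phi₀)/(1−phi)
h = 0.098 × (1 − 0.67)/(1 − 0.2132) = 0.098 × 0.4194 = 0.0411 km

0.041 km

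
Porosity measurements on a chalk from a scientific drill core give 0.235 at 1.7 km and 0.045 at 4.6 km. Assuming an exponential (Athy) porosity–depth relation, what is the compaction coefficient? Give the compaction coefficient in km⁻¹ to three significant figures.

0.570 km⁻¹

Athy: n(Z) = n₀ e^(−βZ) ⇒ n₁/n₂ = e^{β(Z₂−Z₁)} ⇒ β = ln(n₁/n₂)/(Z₂−Z₁)
β = ln(0.235/0.045) / (4.6 − 1.7) = ln(5.222) / 2.9 = 1.6529 / 2.9 = 0.57 km⁻¹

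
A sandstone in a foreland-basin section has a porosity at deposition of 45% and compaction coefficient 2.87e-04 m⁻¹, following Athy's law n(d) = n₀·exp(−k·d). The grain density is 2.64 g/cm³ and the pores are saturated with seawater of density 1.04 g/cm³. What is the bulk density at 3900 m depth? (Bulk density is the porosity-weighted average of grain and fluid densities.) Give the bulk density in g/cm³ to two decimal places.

Working in km (1 km = 1000 m; k in km⁻¹ = k in m⁻¹ × 1000):
Porosity at depth: n = 0.45·exp(−0.287×3.9) = 0.45×0.3265 = 0.1469
Bulk density: ρ_b = (1−n)ρ_g + n·ρ_f = 0.8531×2.64 + 0.1469×1.04
       = 2.252 + 0.153 = 2.405 g/cm³

2.40 g/cm³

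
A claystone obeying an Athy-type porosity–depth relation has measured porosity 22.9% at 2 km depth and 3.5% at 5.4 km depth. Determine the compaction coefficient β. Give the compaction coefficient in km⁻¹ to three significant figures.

Athy: φ(d) = φ₀ e^(−βd) ⇒ φ₁/φ₂ = e^{β(d₂−d₁)} ⇒ β = ln(φ₁/φ₂)/(d₂−d₁)
β = ln(0.229/0.035) / (5.4 − 2) = ln(6.543) / 3.4 = 1.8784 / 3.4 = 0.5525 km⁻¹

0.552 km⁻¹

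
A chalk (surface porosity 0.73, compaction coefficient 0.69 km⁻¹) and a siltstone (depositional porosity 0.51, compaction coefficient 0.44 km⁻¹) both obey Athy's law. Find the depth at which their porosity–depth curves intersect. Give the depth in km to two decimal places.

Set phi₀ₐ e^(−βₐZ) = phi₀ᵦ e^(−βᵦZ) ⇒ ln(phi₀ₐ/phi₀ᵦ) = (βₐ − βᵦ)·Z
Z = ln(0.73/0.51) / (0.69 − 0.44) = 0.3586 / 0.25 = 1.435 km

1.43 km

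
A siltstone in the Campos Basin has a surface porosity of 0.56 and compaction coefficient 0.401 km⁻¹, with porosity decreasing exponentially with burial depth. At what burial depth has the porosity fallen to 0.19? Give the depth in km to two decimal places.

2.70 km

Invert Athy's law: d = ln(φ₀/φ) / β
d = ln(0.56/0.19) / 0.401 = ln(2.947) / 0.401 = 1.0809 / 0.401 = 2.696 km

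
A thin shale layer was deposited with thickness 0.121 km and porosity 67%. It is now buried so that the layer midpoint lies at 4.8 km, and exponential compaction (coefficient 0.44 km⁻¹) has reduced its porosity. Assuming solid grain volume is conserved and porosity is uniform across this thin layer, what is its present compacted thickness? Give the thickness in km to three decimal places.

0.043 km

Porosity at 4.8 km: φ = 0.67·exp(−0.44×4.8) = 0.0811
Solid-volume conservation: h(1−φ) = h₀(1−φ₀) ⇒ h = h₀·(1−φ₀)/(1−φ)
h = 0.121 × (1 − 0.67)/(1 − 0.0811) = 0.121 × 0.3591 = 0.0435 km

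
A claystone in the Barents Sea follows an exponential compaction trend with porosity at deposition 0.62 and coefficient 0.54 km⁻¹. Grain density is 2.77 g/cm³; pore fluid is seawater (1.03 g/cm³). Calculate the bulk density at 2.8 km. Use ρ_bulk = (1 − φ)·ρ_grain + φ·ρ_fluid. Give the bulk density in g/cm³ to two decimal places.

Porosity at depth: φ = 0.62·exp(−0.54×2.8) = 0.62×0.2205 = 0.1367
Bulk density: ρ_b = (1−φ)ρ_g + φ·ρ_f = 0.8633×2.77 + 0.1367×1.03
       = 2.391 + 0.141 = 2.532 g/cm³

2.53 g/cm³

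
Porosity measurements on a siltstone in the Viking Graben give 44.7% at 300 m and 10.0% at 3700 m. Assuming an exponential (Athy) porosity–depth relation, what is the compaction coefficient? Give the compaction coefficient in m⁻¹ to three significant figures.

Working in km (1 km = 1000 m; c in km⁻¹ = c in m⁻¹ × 1000):
Athy: φ(d) = φ₀ e^(−cd) ⇒ φ₁/φ₂ = e^{c(d₂−d₁)} ⇒ c = ln(φ₁/φ₂)/(d₂−d₁)
c = ln(0.447/0.1) / (3.7 − 0.3) = ln(4.47) / 3.4 = 1.4974 / 3.4 = 0.4404 km⁻¹

0.000440 m⁻¹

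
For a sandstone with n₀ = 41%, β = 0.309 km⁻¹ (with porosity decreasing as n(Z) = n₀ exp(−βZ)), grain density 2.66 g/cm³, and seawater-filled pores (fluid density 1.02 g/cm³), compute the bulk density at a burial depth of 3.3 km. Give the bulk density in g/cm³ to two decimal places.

2.42 g/cm³

Porosity at depth: n = 0.41·exp(−0.309×3.3) = 0.41×0.3607 = 0.1479
Bulk density: ρ_b = (1−n)ρ_g + n·ρ_f = 0.8521×2.66 + 0.1479×1.02
       = 2.267 + 0.151 = 2.417 g/cm³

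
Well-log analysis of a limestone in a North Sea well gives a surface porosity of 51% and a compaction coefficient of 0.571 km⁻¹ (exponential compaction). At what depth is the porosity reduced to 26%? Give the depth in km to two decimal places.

Invert Athy's law: z = ln(phi₀/phi) / k
z = ln(0.51/0.26) / 0.571 = ln(1.962) / 0.571 = 0.6737 / 0.571 = 1.180 km

1.18 km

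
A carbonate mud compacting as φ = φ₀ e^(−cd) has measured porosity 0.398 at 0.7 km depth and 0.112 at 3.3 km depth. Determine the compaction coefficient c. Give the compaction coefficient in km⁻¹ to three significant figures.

Athy: φ(d) = φ₀ e^(−cd) ⇒ φ₁/φ₂ = e^{c(d₂−d₁)} ⇒ c = ln(φ₁/φ₂)/(d₂−d₁)
c = ln(0.398/0.112) / (3.3 − 0.7) = ln(3.554) / 2.6 = 1.2680 / 2.6 = 0.4877 km⁻¹

0.488 km⁻¹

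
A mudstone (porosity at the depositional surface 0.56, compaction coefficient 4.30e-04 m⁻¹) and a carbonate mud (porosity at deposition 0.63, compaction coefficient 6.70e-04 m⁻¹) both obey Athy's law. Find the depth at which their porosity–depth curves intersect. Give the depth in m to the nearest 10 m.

490 m

Working in km (1 km = 1000 m; c in km⁻¹ = c in m⁻¹ × 1000):
Set phi₀ₐ e^(−cₐz) = phi₀ᵦ e^(−cᵦz) ⇒ ln(phi₀ₐ/phi₀ᵦ) = (cₐ − cᵦ)·z
z = ln(0.56/0.63) / (0.43 − 0.67) = -0.1178 / -0.24 = 0.491 km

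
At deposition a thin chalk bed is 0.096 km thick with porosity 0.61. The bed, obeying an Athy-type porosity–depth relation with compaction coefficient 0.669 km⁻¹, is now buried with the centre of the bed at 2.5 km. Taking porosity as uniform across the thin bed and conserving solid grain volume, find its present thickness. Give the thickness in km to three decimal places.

0.042 km

Porosity at 2.5 km: φ = 0.61·exp(−0.669×2.5) = 0.1145
Solid-volume conservation: h(1−φ) = h₀(1−φ₀) ⇒ h = h₀·(1−φ₀)/(1−φ)
h = 0.096 × (1 − 0.61)/(1 − 0.1145) = 0.096 × 0.4405 = 0.0423 km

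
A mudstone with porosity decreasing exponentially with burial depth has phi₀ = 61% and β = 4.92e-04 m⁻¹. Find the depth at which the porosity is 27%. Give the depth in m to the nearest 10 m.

1660 m

Working in km (1 km = 1000 m; β in km⁻¹ = β in m⁻¹ × 1000):
Invert Athy's law: Z = ln(phi₀/phi) / β
Z = ln(0.61/0.27) / 0.492 = ln(2.259) / 0.492 = 0.8150 / 0.492 = 1.657 km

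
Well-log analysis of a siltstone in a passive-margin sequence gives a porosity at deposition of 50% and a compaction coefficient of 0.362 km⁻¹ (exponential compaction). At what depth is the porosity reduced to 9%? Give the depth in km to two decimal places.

Invert Athy's law: d = ln(φ₀/φ) / c
d = ln(0.5/0.09) / 0.362 = ln(5.556) / 0.362 = 1.7148 / 0.362 = 4.737 km

4.74 km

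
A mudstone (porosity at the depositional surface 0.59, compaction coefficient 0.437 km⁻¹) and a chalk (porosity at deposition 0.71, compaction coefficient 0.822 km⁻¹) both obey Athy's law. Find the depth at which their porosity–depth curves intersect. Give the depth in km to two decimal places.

0.48 km

Set phi₀ₐ e^(−kₐd) = phi₀ᵦ e^(−kᵦd) ⇒ ln(phi₀ₐ/phi₀ᵦ) = (kₐ − kᵦ)·d
d = ln(0.59/0.71) / (0.437 − 0.822) = -0.1851 / -0.385 = 0.481 km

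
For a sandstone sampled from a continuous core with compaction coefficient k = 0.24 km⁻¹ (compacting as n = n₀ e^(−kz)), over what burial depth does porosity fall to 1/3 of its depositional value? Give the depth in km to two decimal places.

4.58 km

n/n₀ = 1/3 ⇒ exp(−k·z) = 1/3 ⇒ z = ln(3) / k
z = 1.0986 / 0.24 = 4.578 km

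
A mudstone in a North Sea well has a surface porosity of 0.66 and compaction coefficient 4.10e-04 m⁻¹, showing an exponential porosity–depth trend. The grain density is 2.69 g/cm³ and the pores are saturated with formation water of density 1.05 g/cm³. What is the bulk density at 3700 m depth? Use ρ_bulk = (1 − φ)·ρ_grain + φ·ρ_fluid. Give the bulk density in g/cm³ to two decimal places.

Working in km (1 km = 1000 m; c in km⁻¹ = c in m⁻¹ × 1000):
Porosity at depth: φ = 0.66·exp(−0.41×3.7) = 0.66×0.2194 = 0.1448
Bulk density: ρ_b = (1−φ)ρ_g + φ·ρ_f = 0.8552×2.69 + 0.1448×1.05
       = 2.301 + 0.152 = 2.453 g/cm³

2.45 g/cm³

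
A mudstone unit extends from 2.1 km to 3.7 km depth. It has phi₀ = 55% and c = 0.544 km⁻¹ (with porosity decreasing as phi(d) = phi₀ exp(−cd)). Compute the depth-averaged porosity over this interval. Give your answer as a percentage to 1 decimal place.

11.7%

⟨phi⟩ = (1/(d₂−d₁)) ∫ phi₀ e^(−cd) dd = phi₀·(e^(−c·d₁) − e^(−c·d₂)) / (c·(d₂−d₁))
e^(−0.544×2.1) = 0.3191; e^(−0.544×3.7) = 0.1336
⟨phi⟩ = 0.55 × (0.3191 − 0.1336) / (0.544 × 1.6) = 0.55 × 0.2130 = 0.1172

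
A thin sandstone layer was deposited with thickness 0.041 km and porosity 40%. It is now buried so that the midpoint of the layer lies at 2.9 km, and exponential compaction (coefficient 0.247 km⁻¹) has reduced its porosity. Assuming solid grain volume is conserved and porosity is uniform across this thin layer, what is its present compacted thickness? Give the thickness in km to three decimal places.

0.031 km

Porosity at 2.9 km: φ = 0.4·exp(−0.247×2.9) = 0.1954
Solid-volume conservation: h(1−φ) = h₀(1−φ₀) ⇒ h = h₀·(1−φ₀)/(1−φ)
h = 0.041 × (1 − 0.4)/(1 − 0.1954) = 0.041 × 0.7457 = 0.0306 km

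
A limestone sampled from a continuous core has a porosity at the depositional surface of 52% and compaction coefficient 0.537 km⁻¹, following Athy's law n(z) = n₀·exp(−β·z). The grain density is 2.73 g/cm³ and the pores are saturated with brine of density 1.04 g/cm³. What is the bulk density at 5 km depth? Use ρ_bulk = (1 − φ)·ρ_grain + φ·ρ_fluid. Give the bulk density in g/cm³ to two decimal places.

Porosity at depth: n = 0.52·exp(−0.537×5) = 0.52×0.0682 = 0.0355
Bulk density: ρ_b = (1−n)ρ_g + n·ρ_f = 0.9645×2.73 + 0.0355×1.04
       = 2.633 + 0.037 = 2.670 g/cm³

2.67 g/cm³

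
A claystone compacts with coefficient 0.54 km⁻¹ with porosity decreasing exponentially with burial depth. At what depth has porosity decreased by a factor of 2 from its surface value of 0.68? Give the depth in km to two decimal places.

1.28 km

n/n₀ = 1/2 ⇒ exp(−c·d) = 1/2 ⇒ d = ln(2) / c
d = 0.6931 / 0.54 = 1.284 km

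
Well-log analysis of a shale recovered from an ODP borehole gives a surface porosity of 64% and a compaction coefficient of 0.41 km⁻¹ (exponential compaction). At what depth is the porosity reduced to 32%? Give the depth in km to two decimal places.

1.69 km

Invert Athy's law: d = ln(n₀/n) / k
d = ln(0.64/0.32) / 0.41 = ln(2) / 0.41 = 0.6931 / 0.41 = 1.691 km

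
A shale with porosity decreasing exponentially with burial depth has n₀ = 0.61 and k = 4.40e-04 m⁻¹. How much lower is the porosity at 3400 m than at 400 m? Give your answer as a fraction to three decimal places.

Working in km (1 km = 1000 m; k in km⁻¹ = k in m⁻¹ × 1000):
n(0.4) = 0.61·e^(−0.44×0.4) = 0.5116
n(3.4) = 0.61·e^(−0.44×3.4) = 0.1367
Δn = 0.5116 − 0.1367 = 0.3749

0.375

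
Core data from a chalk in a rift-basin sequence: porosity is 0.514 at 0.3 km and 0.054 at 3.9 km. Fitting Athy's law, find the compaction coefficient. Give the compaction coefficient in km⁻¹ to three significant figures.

0.626 km⁻¹

Athy: phi(Z) = phi₀ e^(−cZ) ⇒ phi₁/phi₂ = e^{c(Z₂−Z₁)} ⇒ c = ln(phi₁/phi₂)/(Z₂−Z₁)
c = ln(0.514/0.054) / (3.9 − 0.3) = ln(9.519) / 3.6 = 2.2532 / 3.6 = 0.6259 km⁻¹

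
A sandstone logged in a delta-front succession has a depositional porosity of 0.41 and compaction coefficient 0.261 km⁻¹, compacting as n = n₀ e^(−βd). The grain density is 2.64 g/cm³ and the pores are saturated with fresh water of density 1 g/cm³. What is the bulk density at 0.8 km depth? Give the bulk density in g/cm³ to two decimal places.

Porosity at depth: n = 0.41·exp(−0.261×0.8) = 0.41×0.8116 = 0.3327
Bulk density: ρ_b = (1−n)ρ_g + n·ρ_f = 0.6673×2.64 + 0.3327×1
       = 1.762 + 0.333 = 2.094 g/cm³

2.09 g/cm³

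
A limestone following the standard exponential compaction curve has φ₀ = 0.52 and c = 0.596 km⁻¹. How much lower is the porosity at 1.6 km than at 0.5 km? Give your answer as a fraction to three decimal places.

φ(0.5) = 0.52·e^(−0.596×0.5) = 0.3860
φ(1.6) = 0.52·e^(−0.596×1.6) = 0.2004
Δφ = 0.3860 − 0.2004 = 0.1856

0.186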